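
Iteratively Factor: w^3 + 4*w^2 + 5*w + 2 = (w + 1)*(w^2 + 3*w + 2) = (w + 1)*(w + 2)*(w + 1)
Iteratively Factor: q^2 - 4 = (q - 2)*(q + 2)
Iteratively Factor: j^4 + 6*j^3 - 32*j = (j - 2)*(j^3 + 8*j^2 + 16*j) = j*(j - 2)*(j^2 + 8*j + 16) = j*(j - 2)*(j + 4)*(j + 4)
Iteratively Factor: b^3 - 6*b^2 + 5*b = (b)*(b^2 - 6*b + 5) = b*(b - 5)*(b - 1)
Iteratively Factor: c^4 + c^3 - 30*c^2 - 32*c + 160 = (c + 4)*(c^3 - 3*c^2 - 18*c + 40) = (c + 4)^2*(c^2 - 7*c + 10) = (c - 5)*(c + 4)^2*(c - 2)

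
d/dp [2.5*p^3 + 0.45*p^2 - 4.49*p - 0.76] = 7.5*p^2 + 0.9*p - 4.49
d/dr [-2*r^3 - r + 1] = -6*r^2 - 1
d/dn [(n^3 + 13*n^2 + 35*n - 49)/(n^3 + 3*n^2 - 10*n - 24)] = 10*(-n^4 - 9*n^3 - 16*n^2 - 33*n - 133)/(n^6 + 6*n^5 - 11*n^4 - 108*n^3 - 44*n^2 + 480*n + 576)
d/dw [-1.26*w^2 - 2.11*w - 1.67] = -2.52*w - 2.11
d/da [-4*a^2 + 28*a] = 28 - 8*a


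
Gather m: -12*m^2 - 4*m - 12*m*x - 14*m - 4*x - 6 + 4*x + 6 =-12*m^2 + m*(-12*x - 18)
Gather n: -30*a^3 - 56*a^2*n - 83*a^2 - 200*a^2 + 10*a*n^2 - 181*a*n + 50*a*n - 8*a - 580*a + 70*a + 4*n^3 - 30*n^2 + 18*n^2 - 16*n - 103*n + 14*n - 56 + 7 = -30*a^3 - 283*a^2 - 518*a + 4*n^3 + n^2*(10*a - 12) + n*(-56*a^2 - 131*a - 105) - 49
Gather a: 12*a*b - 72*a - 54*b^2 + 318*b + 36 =a*(12*b - 72) - 54*b^2 + 318*b + 36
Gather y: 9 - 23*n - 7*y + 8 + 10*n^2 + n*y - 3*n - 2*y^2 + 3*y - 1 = 10*n^2 - 26*n - 2*y^2 + y*(n - 4) + 16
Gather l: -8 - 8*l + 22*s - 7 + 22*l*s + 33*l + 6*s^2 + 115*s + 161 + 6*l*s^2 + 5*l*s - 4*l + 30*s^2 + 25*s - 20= l*(6*s^2 + 27*s + 21) + 36*s^2 + 162*s + 126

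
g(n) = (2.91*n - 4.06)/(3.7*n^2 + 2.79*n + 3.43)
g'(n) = (-7.4*n - 2.79)*(2.91*n - 4.06)/(3.7*n^2 + 2.79*n + 3.43)^2 + 2.91/(3.7*n^2 + 2.79*n + 3.43) = (-10.767*n^2 + 30.044*n + 21.3087)/(13.69*n^4 + 20.646*n^3 + 33.1661*n^2 + 19.1394*n + 11.7649)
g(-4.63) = -0.25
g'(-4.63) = -0.07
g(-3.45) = -0.37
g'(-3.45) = -0.15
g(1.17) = -0.06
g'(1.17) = 0.30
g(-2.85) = -0.48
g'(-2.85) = -0.23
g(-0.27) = -1.64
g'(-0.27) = 1.43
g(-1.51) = -1.10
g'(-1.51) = -0.83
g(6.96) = 0.08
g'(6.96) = -0.01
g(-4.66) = -0.25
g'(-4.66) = -0.07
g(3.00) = 0.10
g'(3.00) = 0.01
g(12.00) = 0.05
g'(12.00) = -0.00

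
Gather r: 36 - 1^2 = 35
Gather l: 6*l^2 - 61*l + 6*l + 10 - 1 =6*l^2 - 55*l + 9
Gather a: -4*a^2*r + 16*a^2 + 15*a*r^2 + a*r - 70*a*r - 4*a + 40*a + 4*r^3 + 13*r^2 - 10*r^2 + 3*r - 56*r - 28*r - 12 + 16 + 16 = a^2*(16 - 4*r) + a*(15*r^2 - 69*r + 36) + 4*r^3 + 3*r^2 - 81*r + 20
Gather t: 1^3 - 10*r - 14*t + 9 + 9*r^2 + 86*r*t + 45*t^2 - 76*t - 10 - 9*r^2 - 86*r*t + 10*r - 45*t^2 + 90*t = 0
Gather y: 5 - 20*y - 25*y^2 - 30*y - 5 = -25*y^2 - 50*y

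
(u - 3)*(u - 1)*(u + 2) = u^3 - 2*u^2 - 5*u + 6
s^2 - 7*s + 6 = (s - 6)*(s - 1)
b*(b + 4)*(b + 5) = b^3 + 9*b^2 + 20*b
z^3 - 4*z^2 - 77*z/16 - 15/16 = (z - 5)*(z + 1/4)*(z + 3/4)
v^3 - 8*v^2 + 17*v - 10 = (v - 5)*(v - 2)*(v - 1)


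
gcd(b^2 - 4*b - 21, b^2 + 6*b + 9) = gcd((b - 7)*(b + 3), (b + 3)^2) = b + 3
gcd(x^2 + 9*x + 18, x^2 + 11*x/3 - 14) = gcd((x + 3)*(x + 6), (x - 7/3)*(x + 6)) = x + 6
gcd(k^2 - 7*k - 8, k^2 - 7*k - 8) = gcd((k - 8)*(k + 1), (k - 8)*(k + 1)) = k^2 - 7*k - 8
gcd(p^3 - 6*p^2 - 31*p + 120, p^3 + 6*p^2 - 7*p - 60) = p^2 + 2*p - 15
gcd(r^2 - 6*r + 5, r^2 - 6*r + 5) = r^2 - 6*r + 5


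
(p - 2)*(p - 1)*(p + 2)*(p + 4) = p^4 + 3*p^3 - 8*p^2 - 12*p + 16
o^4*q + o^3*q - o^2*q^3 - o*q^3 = o*(o - q)*(o + q)*(o*q + q)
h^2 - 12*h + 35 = (h - 7)*(h - 5)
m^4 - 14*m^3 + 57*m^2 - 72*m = m*(m - 8)*(m - 3)^2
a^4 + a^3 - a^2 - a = a*(a - 1)*(a + 1)^2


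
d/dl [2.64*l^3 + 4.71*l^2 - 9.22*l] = 7.92*l^2 + 9.42*l - 9.22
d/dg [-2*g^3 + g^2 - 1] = 2*g*(1 - 3*g)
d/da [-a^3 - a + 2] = -3*a^2 - 1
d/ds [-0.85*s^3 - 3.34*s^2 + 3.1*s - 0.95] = -2.55*s^2 - 6.68*s + 3.1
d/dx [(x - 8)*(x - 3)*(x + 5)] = 3*x^2 - 12*x - 31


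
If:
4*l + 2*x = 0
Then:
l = -x/2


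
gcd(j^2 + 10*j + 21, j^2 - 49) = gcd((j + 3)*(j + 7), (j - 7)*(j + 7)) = j + 7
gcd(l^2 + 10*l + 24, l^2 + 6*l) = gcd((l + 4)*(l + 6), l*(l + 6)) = l + 6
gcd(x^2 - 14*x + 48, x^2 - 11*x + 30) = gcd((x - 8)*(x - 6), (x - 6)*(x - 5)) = x - 6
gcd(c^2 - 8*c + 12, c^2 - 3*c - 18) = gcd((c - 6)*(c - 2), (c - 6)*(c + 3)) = c - 6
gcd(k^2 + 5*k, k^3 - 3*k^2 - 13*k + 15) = 1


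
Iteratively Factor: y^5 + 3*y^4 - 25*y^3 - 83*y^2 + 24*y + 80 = (y + 4)*(y^4 - y^3 - 21*y^2 + y + 20) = (y - 5)*(y + 4)*(y^3 + 4*y^2 - y - 4) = (y - 5)*(y + 4)^2*(y^2 - 1) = (y - 5)*(y + 1)*(y + 4)^2*(y - 1)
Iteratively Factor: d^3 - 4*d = (d)*(d^2 - 4) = d*(d + 2)*(d - 2)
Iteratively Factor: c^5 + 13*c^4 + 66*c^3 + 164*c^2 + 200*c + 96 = (c + 4)*(c^4 + 9*c^3 + 30*c^2 + 44*c + 24) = (c + 3)*(c + 4)*(c^3 + 6*c^2 + 12*c + 8) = (c + 2)*(c + 3)*(c + 4)*(c^2 + 4*c + 4) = (c + 2)^2*(c + 3)*(c + 4)*(c + 2)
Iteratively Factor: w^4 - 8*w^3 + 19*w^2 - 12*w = (w - 3)*(w^3 - 5*w^2 + 4*w) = (w - 3)*(w - 1)*(w^2 - 4*w) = (w - 4)*(w - 3)*(w - 1)*(w)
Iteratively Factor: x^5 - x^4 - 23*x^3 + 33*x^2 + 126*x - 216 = (x - 3)*(x^4 + 2*x^3 - 17*x^2 - 18*x + 72) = (x - 3)*(x + 4)*(x^3 - 2*x^2 - 9*x + 18) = (x - 3)*(x + 3)*(x + 4)*(x^2 - 5*x + 6) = (x - 3)*(x - 2)*(x + 3)*(x + 4)*(x - 3)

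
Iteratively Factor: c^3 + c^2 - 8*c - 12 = (c + 2)*(c^2 - c - 6) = (c - 3)*(c + 2)*(c + 2)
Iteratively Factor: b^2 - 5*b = (b)*(b - 5)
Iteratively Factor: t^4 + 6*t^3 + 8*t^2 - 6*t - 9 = (t + 1)*(t^3 + 5*t^2 + 3*t - 9) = (t + 1)*(t + 3)*(t^2 + 2*t - 3) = (t + 1)*(t + 3)^2*(t - 1)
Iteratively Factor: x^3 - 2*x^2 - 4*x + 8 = (x + 2)*(x^2 - 4*x + 4) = (x - 2)*(x + 2)*(x - 2)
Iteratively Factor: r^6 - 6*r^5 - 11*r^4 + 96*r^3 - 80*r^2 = (r)*(r^5 - 6*r^4 - 11*r^3 + 96*r^2 - 80*r) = r*(r - 1)*(r^4 - 5*r^3 - 16*r^2 + 80*r) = r*(r - 1)*(r + 4)*(r^3 - 9*r^2 + 20*r) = r^2*(r - 1)*(r + 4)*(r^2 - 9*r + 20) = r^2*(r - 4)*(r - 1)*(r + 4)*(r - 5)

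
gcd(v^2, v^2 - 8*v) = v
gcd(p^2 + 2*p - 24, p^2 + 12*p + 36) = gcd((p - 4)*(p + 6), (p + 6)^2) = p + 6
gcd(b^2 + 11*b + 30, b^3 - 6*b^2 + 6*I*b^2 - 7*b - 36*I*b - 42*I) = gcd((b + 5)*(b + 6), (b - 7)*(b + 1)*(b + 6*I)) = 1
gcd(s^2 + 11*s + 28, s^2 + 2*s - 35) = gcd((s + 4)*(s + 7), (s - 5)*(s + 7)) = s + 7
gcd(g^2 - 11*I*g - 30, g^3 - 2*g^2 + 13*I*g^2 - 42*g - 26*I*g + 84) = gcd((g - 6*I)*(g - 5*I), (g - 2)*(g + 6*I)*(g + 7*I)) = 1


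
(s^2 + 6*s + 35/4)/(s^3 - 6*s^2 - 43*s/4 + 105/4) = (2*s + 7)/(2*s^2 - 17*s + 21)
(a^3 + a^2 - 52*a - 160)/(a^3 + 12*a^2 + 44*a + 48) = (a^2 - 3*a - 40)/(a^2 + 8*a + 12)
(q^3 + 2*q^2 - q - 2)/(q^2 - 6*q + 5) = (q^2 + 3*q + 2)/(q - 5)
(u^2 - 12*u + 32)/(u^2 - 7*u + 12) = (u - 8)/(u - 3)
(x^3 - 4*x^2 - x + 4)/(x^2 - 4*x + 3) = (x^2 - 3*x - 4)/(x - 3)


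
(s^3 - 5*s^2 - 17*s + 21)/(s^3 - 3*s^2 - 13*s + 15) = (s - 7)/(s - 5)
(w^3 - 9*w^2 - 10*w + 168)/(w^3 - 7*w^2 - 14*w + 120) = (w - 7)/(w - 5)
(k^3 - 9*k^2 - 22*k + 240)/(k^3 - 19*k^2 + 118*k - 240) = (k + 5)/(k - 5)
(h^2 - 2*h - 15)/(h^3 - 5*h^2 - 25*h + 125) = (h + 3)/(h^2 - 25)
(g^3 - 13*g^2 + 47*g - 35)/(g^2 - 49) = (g^2 - 6*g + 5)/(g + 7)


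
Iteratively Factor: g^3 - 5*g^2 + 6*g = (g - 3)*(g^2 - 2*g) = (g - 3)*(g - 2)*(g)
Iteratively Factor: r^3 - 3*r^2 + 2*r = (r - 2)*(r^2 - r) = r*(r - 2)*(r - 1)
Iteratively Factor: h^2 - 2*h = (h)*(h - 2)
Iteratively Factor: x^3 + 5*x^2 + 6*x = (x + 2)*(x^2 + 3*x) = x*(x + 2)*(x + 3)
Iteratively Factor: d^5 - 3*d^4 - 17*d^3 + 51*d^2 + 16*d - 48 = (d - 3)*(d^4 - 17*d^2 + 16) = (d - 3)*(d + 1)*(d^3 - d^2 - 16*d + 16) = (d - 3)*(d - 1)*(d + 1)*(d^2 - 16) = (d - 3)*(d - 1)*(d + 1)*(d + 4)*(d - 4)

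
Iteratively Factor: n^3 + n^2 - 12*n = (n - 3)*(n^2 + 4*n) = (n - 3)*(n + 4)*(n)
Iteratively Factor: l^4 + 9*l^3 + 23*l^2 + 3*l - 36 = (l + 3)*(l^3 + 6*l^2 + 5*l - 12) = (l + 3)*(l + 4)*(l^2 + 2*l - 3) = (l - 1)*(l + 3)*(l + 4)*(l + 3)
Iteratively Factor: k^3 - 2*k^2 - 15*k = (k)*(k^2 - 2*k - 15) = k*(k + 3)*(k - 5)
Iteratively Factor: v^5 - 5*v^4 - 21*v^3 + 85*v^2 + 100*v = (v + 1)*(v^4 - 6*v^3 - 15*v^2 + 100*v) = v*(v + 1)*(v^3 - 6*v^2 - 15*v + 100) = v*(v - 5)*(v + 1)*(v^2 - v - 20) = v*(v - 5)^2*(v + 1)*(v + 4)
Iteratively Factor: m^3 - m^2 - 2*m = (m)*(m^2 - m - 2) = m*(m - 2)*(m + 1)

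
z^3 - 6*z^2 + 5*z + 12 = (z - 4)*(z - 3)*(z + 1)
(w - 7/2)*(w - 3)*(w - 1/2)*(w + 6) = w^4 - w^3 - 113*w^2/4 + 309*w/4 - 63/2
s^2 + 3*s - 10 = (s - 2)*(s + 5)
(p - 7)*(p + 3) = p^2 - 4*p - 21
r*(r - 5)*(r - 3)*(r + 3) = r^4 - 5*r^3 - 9*r^2 + 45*r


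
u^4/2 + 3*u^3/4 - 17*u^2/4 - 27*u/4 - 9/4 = (u/2 + 1/2)*(u - 3)*(u + 1/2)*(u + 3)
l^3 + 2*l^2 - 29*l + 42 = (l - 3)*(l - 2)*(l + 7)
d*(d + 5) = d^2 + 5*d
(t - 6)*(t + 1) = t^2 - 5*t - 6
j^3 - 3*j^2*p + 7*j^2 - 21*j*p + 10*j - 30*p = (j + 2)*(j + 5)*(j - 3*p)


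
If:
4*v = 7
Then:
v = 7/4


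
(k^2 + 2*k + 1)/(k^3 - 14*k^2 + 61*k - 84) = (k^2 + 2*k + 1)/(k^3 - 14*k^2 + 61*k - 84)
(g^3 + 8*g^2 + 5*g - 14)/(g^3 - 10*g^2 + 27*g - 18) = (g^2 + 9*g + 14)/(g^2 - 9*g + 18)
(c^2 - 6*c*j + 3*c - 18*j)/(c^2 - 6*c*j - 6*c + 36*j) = (c + 3)/(c - 6)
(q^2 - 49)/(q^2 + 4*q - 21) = (q - 7)/(q - 3)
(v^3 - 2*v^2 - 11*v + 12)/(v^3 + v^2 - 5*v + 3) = (v - 4)/(v - 1)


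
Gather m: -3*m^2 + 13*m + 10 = -3*m^2 + 13*m + 10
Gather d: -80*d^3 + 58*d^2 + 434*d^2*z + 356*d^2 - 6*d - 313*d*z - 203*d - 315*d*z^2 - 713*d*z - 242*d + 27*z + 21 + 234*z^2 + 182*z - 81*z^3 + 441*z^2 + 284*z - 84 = -80*d^3 + d^2*(434*z + 414) + d*(-315*z^2 - 1026*z - 451) - 81*z^3 + 675*z^2 + 493*z - 63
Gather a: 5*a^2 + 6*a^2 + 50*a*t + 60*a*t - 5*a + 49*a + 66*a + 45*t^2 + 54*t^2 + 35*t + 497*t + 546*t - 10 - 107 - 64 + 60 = 11*a^2 + a*(110*t + 110) + 99*t^2 + 1078*t - 121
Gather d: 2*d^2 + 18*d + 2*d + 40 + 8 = 2*d^2 + 20*d + 48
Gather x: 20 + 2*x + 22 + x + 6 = 3*x + 48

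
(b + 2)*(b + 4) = b^2 + 6*b + 8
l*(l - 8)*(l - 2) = l^3 - 10*l^2 + 16*l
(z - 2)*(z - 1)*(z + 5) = z^3 + 2*z^2 - 13*z + 10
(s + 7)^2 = s^2 + 14*s + 49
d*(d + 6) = d^2 + 6*d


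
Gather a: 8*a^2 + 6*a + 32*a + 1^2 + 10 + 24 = 8*a^2 + 38*a + 35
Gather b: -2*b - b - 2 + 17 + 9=24 - 3*b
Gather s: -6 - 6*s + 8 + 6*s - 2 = 0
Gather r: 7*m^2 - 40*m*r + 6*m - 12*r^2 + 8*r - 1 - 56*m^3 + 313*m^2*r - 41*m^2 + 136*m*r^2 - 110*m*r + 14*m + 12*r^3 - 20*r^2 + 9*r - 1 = -56*m^3 - 34*m^2 + 20*m + 12*r^3 + r^2*(136*m - 32) + r*(313*m^2 - 150*m + 17) - 2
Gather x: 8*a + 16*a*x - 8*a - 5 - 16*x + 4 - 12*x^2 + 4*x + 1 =-12*x^2 + x*(16*a - 12)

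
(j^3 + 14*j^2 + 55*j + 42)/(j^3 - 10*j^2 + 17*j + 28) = (j^2 + 13*j + 42)/(j^2 - 11*j + 28)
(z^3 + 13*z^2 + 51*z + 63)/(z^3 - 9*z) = (z^2 + 10*z + 21)/(z*(z - 3))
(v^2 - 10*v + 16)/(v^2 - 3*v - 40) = (v - 2)/(v + 5)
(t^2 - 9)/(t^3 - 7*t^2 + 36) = (t + 3)/(t^2 - 4*t - 12)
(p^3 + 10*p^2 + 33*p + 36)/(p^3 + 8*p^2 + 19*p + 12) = (p + 3)/(p + 1)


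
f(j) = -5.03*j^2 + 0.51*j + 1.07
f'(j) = 0.51 - 10.06*j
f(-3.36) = -57.43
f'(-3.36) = 34.31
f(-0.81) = -2.64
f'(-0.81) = 8.66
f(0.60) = -0.43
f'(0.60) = -5.53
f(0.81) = -1.82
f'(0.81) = -7.64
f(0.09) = 1.08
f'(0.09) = -0.40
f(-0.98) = -4.26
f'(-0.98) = 10.37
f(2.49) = -28.85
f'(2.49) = -24.54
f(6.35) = -198.51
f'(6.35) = -63.37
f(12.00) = -717.13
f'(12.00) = -120.21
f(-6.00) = -183.07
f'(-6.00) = 60.87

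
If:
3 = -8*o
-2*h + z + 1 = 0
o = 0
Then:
No Solution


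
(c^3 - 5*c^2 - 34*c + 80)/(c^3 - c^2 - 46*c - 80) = (c - 2)/(c + 2)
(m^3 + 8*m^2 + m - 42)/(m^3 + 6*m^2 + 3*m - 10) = (m^3 + 8*m^2 + m - 42)/(m^3 + 6*m^2 + 3*m - 10)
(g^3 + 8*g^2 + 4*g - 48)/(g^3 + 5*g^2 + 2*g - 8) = (g^2 + 4*g - 12)/(g^2 + g - 2)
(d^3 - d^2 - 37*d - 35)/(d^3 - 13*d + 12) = (d^3 - d^2 - 37*d - 35)/(d^3 - 13*d + 12)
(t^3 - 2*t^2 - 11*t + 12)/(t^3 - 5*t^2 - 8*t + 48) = (t - 1)/(t - 4)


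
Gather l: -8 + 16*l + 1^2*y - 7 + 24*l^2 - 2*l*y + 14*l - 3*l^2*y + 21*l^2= l^2*(45 - 3*y) + l*(30 - 2*y) + y - 15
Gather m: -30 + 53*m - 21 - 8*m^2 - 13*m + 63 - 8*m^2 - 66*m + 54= -16*m^2 - 26*m + 66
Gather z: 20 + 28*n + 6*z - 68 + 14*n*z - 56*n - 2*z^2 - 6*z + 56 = 14*n*z - 28*n - 2*z^2 + 8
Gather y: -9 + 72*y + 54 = 72*y + 45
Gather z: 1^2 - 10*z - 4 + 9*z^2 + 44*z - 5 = 9*z^2 + 34*z - 8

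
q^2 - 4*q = q*(q - 4)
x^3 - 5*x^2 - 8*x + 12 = (x - 6)*(x - 1)*(x + 2)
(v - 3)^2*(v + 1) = v^3 - 5*v^2 + 3*v + 9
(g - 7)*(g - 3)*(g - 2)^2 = g^4 - 14*g^3 + 65*g^2 - 124*g + 84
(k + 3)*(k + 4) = k^2 + 7*k + 12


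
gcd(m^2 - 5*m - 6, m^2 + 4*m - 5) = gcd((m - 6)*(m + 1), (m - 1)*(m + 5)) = 1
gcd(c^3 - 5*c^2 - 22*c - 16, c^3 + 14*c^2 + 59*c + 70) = c + 2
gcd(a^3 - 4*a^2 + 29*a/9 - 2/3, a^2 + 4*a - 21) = a - 3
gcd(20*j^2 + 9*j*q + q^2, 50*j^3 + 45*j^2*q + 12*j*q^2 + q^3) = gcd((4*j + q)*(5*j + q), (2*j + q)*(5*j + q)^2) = 5*j + q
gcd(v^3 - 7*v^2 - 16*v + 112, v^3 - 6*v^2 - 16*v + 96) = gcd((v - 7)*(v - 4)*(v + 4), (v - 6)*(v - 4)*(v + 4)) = v^2 - 16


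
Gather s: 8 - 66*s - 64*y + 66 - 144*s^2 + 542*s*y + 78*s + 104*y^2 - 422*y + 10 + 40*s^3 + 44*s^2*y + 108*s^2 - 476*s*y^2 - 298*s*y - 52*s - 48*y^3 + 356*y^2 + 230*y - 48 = 40*s^3 + s^2*(44*y - 36) + s*(-476*y^2 + 244*y - 40) - 48*y^3 + 460*y^2 - 256*y + 36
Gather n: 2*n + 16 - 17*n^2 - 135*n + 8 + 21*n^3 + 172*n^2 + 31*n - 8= 21*n^3 + 155*n^2 - 102*n + 16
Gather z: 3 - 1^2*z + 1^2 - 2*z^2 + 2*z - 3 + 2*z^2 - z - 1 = 0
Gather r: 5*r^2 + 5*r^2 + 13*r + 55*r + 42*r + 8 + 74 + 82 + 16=10*r^2 + 110*r + 180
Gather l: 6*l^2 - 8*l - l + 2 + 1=6*l^2 - 9*l + 3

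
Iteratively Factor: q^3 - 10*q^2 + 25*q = (q - 5)*(q^2 - 5*q) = q*(q - 5)*(q - 5)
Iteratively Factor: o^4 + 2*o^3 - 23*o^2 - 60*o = (o + 4)*(o^3 - 2*o^2 - 15*o) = (o - 5)*(o + 4)*(o^2 + 3*o) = (o - 5)*(o + 3)*(o + 4)*(o)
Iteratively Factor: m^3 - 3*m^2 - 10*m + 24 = (m - 4)*(m^2 + m - 6) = (m - 4)*(m - 2)*(m + 3)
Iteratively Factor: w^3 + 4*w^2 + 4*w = (w + 2)*(w^2 + 2*w) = w*(w + 2)*(w + 2)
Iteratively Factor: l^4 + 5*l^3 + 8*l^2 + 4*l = (l + 1)*(l^3 + 4*l^2 + 4*l) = (l + 1)*(l + 2)*(l^2 + 2*l) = l*(l + 1)*(l + 2)*(l + 2)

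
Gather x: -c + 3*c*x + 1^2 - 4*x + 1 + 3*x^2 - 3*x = -c + 3*x^2 + x*(3*c - 7) + 2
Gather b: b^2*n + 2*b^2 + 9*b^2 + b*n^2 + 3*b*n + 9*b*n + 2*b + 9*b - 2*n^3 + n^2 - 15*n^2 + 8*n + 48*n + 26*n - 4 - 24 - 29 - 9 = b^2*(n + 11) + b*(n^2 + 12*n + 11) - 2*n^3 - 14*n^2 + 82*n - 66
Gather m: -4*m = -4*m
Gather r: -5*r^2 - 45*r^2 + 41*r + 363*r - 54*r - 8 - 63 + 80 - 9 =-50*r^2 + 350*r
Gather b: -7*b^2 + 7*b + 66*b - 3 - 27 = -7*b^2 + 73*b - 30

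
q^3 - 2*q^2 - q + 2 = (q - 2)*(q - 1)*(q + 1)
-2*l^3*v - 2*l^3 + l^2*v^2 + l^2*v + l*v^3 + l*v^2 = (-l + v)*(2*l + v)*(l*v + l)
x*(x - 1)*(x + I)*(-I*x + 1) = -I*x^4 + 2*x^3 + I*x^3 - 2*x^2 + I*x^2 - I*x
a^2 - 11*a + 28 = (a - 7)*(a - 4)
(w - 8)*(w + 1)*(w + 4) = w^3 - 3*w^2 - 36*w - 32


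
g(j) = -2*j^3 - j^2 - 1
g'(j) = -6*j^2 - 2*j = 2*j*(-3*j - 1)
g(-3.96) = 107.52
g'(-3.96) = -86.17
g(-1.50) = 3.50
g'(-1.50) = -10.50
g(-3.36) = 63.58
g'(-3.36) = -61.02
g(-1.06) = 0.26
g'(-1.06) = -4.62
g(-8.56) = 1180.17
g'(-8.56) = -422.52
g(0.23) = -1.08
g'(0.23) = -0.78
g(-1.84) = 8.07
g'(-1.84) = -16.63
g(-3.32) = 61.17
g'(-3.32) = -59.49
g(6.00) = -469.00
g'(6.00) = -228.00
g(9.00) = -1540.00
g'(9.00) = -504.00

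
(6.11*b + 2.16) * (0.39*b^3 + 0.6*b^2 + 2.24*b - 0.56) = 2.3829*b^4 + 4.5084*b^3 + 14.9824*b^2 + 1.4168*b - 1.2096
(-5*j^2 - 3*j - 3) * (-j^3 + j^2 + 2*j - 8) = 5*j^5 - 2*j^4 - 10*j^3 + 31*j^2 + 18*j + 24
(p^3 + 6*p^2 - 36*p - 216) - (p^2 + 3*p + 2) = p^3 + 5*p^2 - 39*p - 218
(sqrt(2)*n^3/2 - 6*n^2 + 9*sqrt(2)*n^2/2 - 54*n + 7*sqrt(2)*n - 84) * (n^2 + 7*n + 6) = sqrt(2)*n^5/2 - 6*n^4 + 8*sqrt(2)*n^4 - 96*n^3 + 83*sqrt(2)*n^3/2 - 498*n^2 + 76*sqrt(2)*n^2 - 912*n + 42*sqrt(2)*n - 504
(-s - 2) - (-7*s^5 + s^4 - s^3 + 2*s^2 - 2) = 7*s^5 - s^4 + s^3 - 2*s^2 - s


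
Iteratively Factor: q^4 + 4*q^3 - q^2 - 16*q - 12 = (q + 1)*(q^3 + 3*q^2 - 4*q - 12) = (q + 1)*(q + 3)*(q^2 - 4) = (q - 2)*(q + 1)*(q + 3)*(q + 2)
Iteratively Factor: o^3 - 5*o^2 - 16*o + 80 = (o + 4)*(o^2 - 9*o + 20) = (o - 5)*(o + 4)*(o - 4)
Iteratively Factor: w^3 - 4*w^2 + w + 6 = (w - 2)*(w^2 - 2*w - 3) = (w - 2)*(w + 1)*(w - 3)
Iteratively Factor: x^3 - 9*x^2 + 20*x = (x - 5)*(x^2 - 4*x) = (x - 5)*(x - 4)*(x)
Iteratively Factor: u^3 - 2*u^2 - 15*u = (u - 5)*(u^2 + 3*u) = u*(u - 5)*(u + 3)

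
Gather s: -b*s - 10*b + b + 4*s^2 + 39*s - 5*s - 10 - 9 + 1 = -9*b + 4*s^2 + s*(34 - b) - 18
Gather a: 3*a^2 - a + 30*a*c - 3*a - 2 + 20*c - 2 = 3*a^2 + a*(30*c - 4) + 20*c - 4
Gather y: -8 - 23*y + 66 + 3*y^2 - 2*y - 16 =3*y^2 - 25*y + 42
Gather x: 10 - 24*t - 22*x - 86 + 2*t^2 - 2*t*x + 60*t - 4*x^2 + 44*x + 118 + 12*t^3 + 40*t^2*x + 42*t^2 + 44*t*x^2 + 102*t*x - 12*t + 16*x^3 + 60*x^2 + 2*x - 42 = 12*t^3 + 44*t^2 + 24*t + 16*x^3 + x^2*(44*t + 56) + x*(40*t^2 + 100*t + 24)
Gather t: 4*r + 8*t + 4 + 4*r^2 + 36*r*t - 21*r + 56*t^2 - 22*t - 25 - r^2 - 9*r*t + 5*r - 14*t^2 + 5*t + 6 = 3*r^2 - 12*r + 42*t^2 + t*(27*r - 9) - 15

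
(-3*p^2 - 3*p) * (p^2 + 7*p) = -3*p^4 - 24*p^3 - 21*p^2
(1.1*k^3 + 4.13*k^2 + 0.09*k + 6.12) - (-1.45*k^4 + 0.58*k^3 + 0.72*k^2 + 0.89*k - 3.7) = 1.45*k^4 + 0.52*k^3 + 3.41*k^2 - 0.8*k + 9.82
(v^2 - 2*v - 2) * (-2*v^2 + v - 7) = -2*v^4 + 5*v^3 - 5*v^2 + 12*v + 14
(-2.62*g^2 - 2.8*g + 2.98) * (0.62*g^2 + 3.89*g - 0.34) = -1.6244*g^4 - 11.9278*g^3 - 8.1536*g^2 + 12.5442*g - 1.0132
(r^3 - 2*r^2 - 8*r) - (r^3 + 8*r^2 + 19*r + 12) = -10*r^2 - 27*r - 12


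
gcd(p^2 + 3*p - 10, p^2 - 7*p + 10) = p - 2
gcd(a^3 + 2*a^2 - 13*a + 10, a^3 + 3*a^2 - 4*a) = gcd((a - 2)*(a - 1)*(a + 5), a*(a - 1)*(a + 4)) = a - 1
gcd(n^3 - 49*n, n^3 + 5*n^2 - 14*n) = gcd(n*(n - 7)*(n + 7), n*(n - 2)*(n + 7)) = n^2 + 7*n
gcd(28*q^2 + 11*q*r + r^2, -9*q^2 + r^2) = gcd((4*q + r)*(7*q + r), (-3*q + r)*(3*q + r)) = 1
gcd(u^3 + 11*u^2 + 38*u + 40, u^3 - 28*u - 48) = u^2 + 6*u + 8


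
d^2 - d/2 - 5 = (d - 5/2)*(d + 2)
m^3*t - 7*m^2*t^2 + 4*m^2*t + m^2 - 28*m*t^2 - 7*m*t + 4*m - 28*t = (m + 4)*(m - 7*t)*(m*t + 1)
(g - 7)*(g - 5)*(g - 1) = g^3 - 13*g^2 + 47*g - 35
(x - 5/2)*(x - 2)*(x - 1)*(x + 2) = x^4 - 7*x^3/2 - 3*x^2/2 + 14*x - 10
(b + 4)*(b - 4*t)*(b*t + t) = b^3*t - 4*b^2*t^2 + 5*b^2*t - 20*b*t^2 + 4*b*t - 16*t^2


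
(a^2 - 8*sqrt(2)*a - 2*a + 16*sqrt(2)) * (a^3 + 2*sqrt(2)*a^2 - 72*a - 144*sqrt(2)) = a^5 - 6*sqrt(2)*a^4 - 2*a^4 - 104*a^3 + 12*sqrt(2)*a^3 + 208*a^2 + 432*sqrt(2)*a^2 - 864*sqrt(2)*a + 2304*a - 4608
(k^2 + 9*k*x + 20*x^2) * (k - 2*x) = k^3 + 7*k^2*x + 2*k*x^2 - 40*x^3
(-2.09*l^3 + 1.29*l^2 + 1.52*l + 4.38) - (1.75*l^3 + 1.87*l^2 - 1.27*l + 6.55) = -3.84*l^3 - 0.58*l^2 + 2.79*l - 2.17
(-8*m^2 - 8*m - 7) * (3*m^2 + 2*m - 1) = -24*m^4 - 40*m^3 - 29*m^2 - 6*m + 7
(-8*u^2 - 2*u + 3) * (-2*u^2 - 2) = 16*u^4 + 4*u^3 + 10*u^2 + 4*u - 6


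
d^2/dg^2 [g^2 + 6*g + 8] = 2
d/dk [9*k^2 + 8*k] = 18*k + 8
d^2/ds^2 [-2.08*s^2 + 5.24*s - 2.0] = -4.16000000000000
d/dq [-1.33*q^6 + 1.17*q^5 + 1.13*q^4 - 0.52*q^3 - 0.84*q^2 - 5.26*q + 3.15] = -7.98*q^5 + 5.85*q^4 + 4.52*q^3 - 1.56*q^2 - 1.68*q - 5.26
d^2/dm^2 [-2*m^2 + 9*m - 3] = -4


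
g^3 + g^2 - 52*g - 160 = (g - 8)*(g + 4)*(g + 5)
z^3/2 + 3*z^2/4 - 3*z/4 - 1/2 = (z/2 + 1)*(z - 1)*(z + 1/2)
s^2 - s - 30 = (s - 6)*(s + 5)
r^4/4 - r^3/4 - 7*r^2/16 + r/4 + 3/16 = (r/2 + 1/4)*(r/2 + 1/2)*(r - 3/2)*(r - 1)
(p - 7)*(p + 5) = p^2 - 2*p - 35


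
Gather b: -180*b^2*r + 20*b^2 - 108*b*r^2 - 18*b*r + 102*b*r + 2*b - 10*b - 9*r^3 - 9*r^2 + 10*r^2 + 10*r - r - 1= b^2*(20 - 180*r) + b*(-108*r^2 + 84*r - 8) - 9*r^3 + r^2 + 9*r - 1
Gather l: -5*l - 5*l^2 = -5*l^2 - 5*l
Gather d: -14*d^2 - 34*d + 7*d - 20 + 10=-14*d^2 - 27*d - 10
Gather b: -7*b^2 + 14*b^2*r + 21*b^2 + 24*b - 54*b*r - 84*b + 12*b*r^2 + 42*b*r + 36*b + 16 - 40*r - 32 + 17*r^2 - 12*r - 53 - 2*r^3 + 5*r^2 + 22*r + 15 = b^2*(14*r + 14) + b*(12*r^2 - 12*r - 24) - 2*r^3 + 22*r^2 - 30*r - 54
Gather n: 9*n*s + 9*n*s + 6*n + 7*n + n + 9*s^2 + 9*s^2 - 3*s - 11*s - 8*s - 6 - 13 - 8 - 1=n*(18*s + 14) + 18*s^2 - 22*s - 28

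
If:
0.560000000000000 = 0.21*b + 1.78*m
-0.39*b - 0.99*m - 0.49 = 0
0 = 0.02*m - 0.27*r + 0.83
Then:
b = -2.93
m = 0.66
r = 3.12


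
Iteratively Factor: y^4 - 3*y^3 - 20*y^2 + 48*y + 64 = (y + 4)*(y^3 - 7*y^2 + 8*y + 16) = (y - 4)*(y + 4)*(y^2 - 3*y - 4) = (y - 4)*(y + 1)*(y + 4)*(y - 4)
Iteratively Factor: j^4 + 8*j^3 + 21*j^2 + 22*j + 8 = (j + 4)*(j^3 + 4*j^2 + 5*j + 2) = (j + 1)*(j + 4)*(j^2 + 3*j + 2) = (j + 1)*(j + 2)*(j + 4)*(j + 1)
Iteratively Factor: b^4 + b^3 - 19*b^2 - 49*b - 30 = (b + 3)*(b^3 - 2*b^2 - 13*b - 10) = (b + 2)*(b + 3)*(b^2 - 4*b - 5) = (b + 1)*(b + 2)*(b + 3)*(b - 5)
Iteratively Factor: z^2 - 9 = (z + 3)*(z - 3)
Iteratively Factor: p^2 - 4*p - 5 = (p - 5)*(p + 1)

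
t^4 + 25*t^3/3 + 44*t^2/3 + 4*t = t*(t + 1/3)*(t + 2)*(t + 6)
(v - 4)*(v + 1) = v^2 - 3*v - 4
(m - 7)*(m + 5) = m^2 - 2*m - 35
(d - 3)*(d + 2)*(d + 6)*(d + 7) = d^4 + 12*d^3 + 23*d^2 - 120*d - 252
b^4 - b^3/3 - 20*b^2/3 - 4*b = b*(b - 3)*(b + 2/3)*(b + 2)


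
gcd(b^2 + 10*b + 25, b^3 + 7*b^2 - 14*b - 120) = b + 5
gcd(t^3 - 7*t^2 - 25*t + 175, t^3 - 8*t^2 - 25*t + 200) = t^2 - 25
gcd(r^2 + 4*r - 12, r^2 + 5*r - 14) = r - 2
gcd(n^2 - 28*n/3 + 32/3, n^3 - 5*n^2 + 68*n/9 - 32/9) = n - 4/3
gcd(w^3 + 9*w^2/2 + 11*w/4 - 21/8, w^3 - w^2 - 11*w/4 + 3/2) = w^2 + w - 3/4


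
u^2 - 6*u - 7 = (u - 7)*(u + 1)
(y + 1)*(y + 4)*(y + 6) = y^3 + 11*y^2 + 34*y + 24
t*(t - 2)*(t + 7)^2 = t^4 + 12*t^3 + 21*t^2 - 98*t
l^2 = l^2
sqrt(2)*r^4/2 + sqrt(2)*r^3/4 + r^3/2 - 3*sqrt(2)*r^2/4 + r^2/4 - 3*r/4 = r*(r - 1)*(r + 3/2)*(sqrt(2)*r/2 + 1/2)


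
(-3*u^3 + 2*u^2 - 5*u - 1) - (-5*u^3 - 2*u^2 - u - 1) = 2*u^3 + 4*u^2 - 4*u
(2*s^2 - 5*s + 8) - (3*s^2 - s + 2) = -s^2 - 4*s + 6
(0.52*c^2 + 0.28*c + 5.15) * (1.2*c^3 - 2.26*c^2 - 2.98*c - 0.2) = 0.624*c^5 - 0.8392*c^4 + 3.9976*c^3 - 12.5774*c^2 - 15.403*c - 1.03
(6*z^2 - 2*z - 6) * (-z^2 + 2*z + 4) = -6*z^4 + 14*z^3 + 26*z^2 - 20*z - 24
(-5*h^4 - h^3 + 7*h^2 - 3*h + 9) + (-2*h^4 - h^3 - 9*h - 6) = -7*h^4 - 2*h^3 + 7*h^2 - 12*h + 3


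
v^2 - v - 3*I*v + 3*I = (v - 1)*(v - 3*I)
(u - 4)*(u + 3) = u^2 - u - 12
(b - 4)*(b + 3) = b^2 - b - 12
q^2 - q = q*(q - 1)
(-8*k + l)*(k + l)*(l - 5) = -8*k^2*l + 40*k^2 - 7*k*l^2 + 35*k*l + l^3 - 5*l^2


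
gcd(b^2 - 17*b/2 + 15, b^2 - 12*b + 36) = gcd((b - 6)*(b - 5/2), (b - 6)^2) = b - 6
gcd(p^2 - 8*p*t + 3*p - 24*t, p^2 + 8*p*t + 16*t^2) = 1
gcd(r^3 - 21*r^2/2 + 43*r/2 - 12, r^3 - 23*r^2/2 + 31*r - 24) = r^2 - 19*r/2 + 12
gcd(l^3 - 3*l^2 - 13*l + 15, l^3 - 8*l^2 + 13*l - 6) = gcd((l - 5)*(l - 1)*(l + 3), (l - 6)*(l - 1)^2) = l - 1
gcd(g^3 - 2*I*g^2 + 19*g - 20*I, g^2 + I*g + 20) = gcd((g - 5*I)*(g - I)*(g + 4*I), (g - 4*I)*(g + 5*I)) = 1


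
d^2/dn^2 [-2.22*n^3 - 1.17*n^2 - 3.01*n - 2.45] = -13.32*n - 2.34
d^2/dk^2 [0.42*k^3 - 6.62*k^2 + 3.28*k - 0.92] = 2.52*k - 13.24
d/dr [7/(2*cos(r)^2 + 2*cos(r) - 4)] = 7*(2*cos(r) + 1)*sin(r)/(2*(cos(r)^2 + cos(r) - 2)^2)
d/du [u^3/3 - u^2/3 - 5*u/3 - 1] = u^2 - 2*u/3 - 5/3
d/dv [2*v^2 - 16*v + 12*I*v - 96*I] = 4*v - 16 + 12*I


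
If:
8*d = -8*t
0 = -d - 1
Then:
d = -1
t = 1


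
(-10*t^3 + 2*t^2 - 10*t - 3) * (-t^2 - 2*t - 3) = 10*t^5 + 18*t^4 + 36*t^3 + 17*t^2 + 36*t + 9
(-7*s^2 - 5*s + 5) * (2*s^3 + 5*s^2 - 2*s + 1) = -14*s^5 - 45*s^4 - s^3 + 28*s^2 - 15*s + 5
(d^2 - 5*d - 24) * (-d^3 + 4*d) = -d^5 + 5*d^4 + 28*d^3 - 20*d^2 - 96*d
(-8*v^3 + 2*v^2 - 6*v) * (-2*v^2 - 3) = 16*v^5 - 4*v^4 + 36*v^3 - 6*v^2 + 18*v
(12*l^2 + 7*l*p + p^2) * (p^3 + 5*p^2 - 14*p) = 12*l^2*p^3 + 60*l^2*p^2 - 168*l^2*p + 7*l*p^4 + 35*l*p^3 - 98*l*p^2 + p^5 + 5*p^4 - 14*p^3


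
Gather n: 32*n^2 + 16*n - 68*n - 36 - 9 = 32*n^2 - 52*n - 45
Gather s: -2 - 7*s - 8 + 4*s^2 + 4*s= 4*s^2 - 3*s - 10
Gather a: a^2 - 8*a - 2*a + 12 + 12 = a^2 - 10*a + 24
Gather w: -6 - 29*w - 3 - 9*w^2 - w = -9*w^2 - 30*w - 9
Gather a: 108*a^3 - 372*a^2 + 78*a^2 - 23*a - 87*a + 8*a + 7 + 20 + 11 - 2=108*a^3 - 294*a^2 - 102*a + 36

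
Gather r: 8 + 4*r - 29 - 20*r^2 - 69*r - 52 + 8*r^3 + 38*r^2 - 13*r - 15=8*r^3 + 18*r^2 - 78*r - 88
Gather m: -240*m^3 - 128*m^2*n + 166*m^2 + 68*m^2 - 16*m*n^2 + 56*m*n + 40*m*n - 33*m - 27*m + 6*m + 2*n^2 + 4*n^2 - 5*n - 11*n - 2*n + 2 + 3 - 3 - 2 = -240*m^3 + m^2*(234 - 128*n) + m*(-16*n^2 + 96*n - 54) + 6*n^2 - 18*n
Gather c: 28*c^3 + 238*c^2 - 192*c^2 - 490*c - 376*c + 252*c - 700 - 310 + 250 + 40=28*c^3 + 46*c^2 - 614*c - 720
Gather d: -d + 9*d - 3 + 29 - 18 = 8*d + 8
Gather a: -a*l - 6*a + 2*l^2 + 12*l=a*(-l - 6) + 2*l^2 + 12*l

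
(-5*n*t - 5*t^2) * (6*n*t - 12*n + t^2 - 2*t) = -30*n^2*t^2 + 60*n^2*t - 35*n*t^3 + 70*n*t^2 - 5*t^4 + 10*t^3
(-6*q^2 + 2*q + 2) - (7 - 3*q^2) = -3*q^2 + 2*q - 5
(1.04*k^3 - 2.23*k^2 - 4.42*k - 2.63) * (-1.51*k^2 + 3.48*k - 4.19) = -1.5704*k^5 + 6.9865*k^4 - 5.4438*k^3 - 2.0666*k^2 + 9.3674*k + 11.0197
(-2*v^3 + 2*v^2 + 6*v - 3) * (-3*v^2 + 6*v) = 6*v^5 - 18*v^4 - 6*v^3 + 45*v^2 - 18*v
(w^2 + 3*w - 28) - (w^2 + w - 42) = 2*w + 14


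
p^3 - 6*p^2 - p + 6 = (p - 6)*(p - 1)*(p + 1)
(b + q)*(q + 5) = b*q + 5*b + q^2 + 5*q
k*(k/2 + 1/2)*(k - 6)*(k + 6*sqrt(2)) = k^4/2 - 5*k^3/2 + 3*sqrt(2)*k^3 - 15*sqrt(2)*k^2 - 3*k^2 - 18*sqrt(2)*k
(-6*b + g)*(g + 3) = -6*b*g - 18*b + g^2 + 3*g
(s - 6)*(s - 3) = s^2 - 9*s + 18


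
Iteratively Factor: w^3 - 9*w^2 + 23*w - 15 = (w - 1)*(w^2 - 8*w + 15) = (w - 3)*(w - 1)*(w - 5)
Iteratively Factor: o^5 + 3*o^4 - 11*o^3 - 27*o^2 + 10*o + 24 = (o - 3)*(o^4 + 6*o^3 + 7*o^2 - 6*o - 8) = (o - 3)*(o - 1)*(o^3 + 7*o^2 + 14*o + 8) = (o - 3)*(o - 1)*(o + 4)*(o^2 + 3*o + 2) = (o - 3)*(o - 1)*(o + 2)*(o + 4)*(o + 1)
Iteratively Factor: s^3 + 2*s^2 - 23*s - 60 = (s + 4)*(s^2 - 2*s - 15) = (s - 5)*(s + 4)*(s + 3)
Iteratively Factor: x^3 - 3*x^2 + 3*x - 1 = (x - 1)*(x^2 - 2*x + 1) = (x - 1)^2*(x - 1)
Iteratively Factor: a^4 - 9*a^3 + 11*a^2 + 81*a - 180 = (a - 5)*(a^3 - 4*a^2 - 9*a + 36) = (a - 5)*(a + 3)*(a^2 - 7*a + 12) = (a - 5)*(a - 4)*(a + 3)*(a - 3)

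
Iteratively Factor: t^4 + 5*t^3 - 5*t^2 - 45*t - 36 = (t + 3)*(t^3 + 2*t^2 - 11*t - 12) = (t - 3)*(t + 3)*(t^2 + 5*t + 4) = (t - 3)*(t + 3)*(t + 4)*(t + 1)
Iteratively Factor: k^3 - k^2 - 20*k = (k)*(k^2 - k - 20) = k*(k - 5)*(k + 4)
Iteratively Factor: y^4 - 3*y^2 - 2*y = (y + 1)*(y^3 - y^2 - 2*y) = (y - 2)*(y + 1)*(y^2 + y) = (y - 2)*(y + 1)^2*(y)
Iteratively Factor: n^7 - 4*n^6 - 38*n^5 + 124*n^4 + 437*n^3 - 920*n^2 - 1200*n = (n - 5)*(n^6 + n^5 - 33*n^4 - 41*n^3 + 232*n^2 + 240*n) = n*(n - 5)*(n^5 + n^4 - 33*n^3 - 41*n^2 + 232*n + 240) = n*(n - 5)^2*(n^4 + 6*n^3 - 3*n^2 - 56*n - 48) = n*(n - 5)^2*(n - 3)*(n^3 + 9*n^2 + 24*n + 16) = n*(n - 5)^2*(n - 3)*(n + 4)*(n^2 + 5*n + 4) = n*(n - 5)^2*(n - 3)*(n + 4)^2*(n + 1)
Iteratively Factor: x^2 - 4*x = (x)*(x - 4)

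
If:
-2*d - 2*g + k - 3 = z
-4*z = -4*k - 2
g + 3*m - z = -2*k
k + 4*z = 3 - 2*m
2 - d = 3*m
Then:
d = -19/112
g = -177/112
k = -5/56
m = 81/112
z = 23/56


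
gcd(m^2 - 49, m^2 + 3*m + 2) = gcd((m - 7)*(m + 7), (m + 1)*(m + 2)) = 1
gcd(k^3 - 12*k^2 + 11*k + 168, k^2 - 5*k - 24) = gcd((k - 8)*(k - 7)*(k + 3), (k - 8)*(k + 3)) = k^2 - 5*k - 24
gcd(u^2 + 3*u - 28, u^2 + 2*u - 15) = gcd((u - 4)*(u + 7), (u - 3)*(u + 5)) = 1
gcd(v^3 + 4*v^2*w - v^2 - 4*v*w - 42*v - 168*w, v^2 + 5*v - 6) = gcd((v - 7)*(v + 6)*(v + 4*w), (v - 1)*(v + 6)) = v + 6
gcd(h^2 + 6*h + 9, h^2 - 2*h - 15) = h + 3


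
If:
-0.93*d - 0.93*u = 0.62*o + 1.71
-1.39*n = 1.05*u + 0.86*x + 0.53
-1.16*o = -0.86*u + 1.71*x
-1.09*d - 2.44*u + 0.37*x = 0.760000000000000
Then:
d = 2.27429866817795*x - 4.13036682236584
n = 0.0342124147097737*x - 1.53980564577123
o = 1.13701450653114 - 2.11494049305752*x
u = 1.53364747392572 - 0.864338339472938*x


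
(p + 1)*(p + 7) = p^2 + 8*p + 7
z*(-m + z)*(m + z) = -m^2*z + z^3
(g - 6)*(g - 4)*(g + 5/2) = g^3 - 15*g^2/2 - g + 60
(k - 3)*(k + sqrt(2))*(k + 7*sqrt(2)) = k^3 - 3*k^2 + 8*sqrt(2)*k^2 - 24*sqrt(2)*k + 14*k - 42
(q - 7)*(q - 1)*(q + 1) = q^3 - 7*q^2 - q + 7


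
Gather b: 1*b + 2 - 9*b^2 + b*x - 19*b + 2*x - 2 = -9*b^2 + b*(x - 18) + 2*x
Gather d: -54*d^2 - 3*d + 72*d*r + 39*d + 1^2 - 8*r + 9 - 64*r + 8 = -54*d^2 + d*(72*r + 36) - 72*r + 18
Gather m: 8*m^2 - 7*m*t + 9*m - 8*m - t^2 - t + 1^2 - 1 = 8*m^2 + m*(1 - 7*t) - t^2 - t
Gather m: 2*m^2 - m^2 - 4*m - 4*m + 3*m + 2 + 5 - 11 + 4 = m^2 - 5*m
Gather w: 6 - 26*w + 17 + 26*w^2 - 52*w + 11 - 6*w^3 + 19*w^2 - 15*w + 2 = -6*w^3 + 45*w^2 - 93*w + 36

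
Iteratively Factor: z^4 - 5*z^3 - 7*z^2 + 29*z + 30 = (z + 1)*(z^3 - 6*z^2 - z + 30) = (z + 1)*(z + 2)*(z^2 - 8*z + 15) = (z - 5)*(z + 1)*(z + 2)*(z - 3)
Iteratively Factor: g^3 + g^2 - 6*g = (g)*(g^2 + g - 6) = g*(g - 2)*(g + 3)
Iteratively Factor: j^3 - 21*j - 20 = (j - 5)*(j^2 + 5*j + 4) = (j - 5)*(j + 1)*(j + 4)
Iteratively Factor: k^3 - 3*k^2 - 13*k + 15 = (k + 3)*(k^2 - 6*k + 5) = (k - 5)*(k + 3)*(k - 1)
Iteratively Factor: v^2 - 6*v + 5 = (v - 1)*(v - 5)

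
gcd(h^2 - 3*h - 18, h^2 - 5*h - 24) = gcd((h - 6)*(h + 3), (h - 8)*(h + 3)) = h + 3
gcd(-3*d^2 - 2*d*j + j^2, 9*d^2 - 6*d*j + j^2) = 3*d - j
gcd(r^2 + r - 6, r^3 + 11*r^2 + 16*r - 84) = r - 2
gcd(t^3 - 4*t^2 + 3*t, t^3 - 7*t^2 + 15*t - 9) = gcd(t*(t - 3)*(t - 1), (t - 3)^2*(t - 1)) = t^2 - 4*t + 3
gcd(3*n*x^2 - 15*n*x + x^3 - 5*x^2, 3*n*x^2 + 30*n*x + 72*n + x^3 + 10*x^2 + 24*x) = 3*n + x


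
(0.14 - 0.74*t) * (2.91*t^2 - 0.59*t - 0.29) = -2.1534*t^3 + 0.844*t^2 + 0.132*t - 0.0406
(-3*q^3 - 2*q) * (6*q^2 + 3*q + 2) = -18*q^5 - 9*q^4 - 18*q^3 - 6*q^2 - 4*q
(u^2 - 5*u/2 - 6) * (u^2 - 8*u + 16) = u^4 - 21*u^3/2 + 30*u^2 + 8*u - 96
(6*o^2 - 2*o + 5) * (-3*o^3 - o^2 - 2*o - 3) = -18*o^5 - 25*o^3 - 19*o^2 - 4*o - 15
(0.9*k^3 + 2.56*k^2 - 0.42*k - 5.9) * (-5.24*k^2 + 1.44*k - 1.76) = -4.716*k^5 - 12.1184*k^4 + 4.3032*k^3 + 25.8056*k^2 - 7.7568*k + 10.384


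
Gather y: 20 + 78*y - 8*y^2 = -8*y^2 + 78*y + 20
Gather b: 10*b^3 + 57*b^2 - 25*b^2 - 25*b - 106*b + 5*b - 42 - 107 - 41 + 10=10*b^3 + 32*b^2 - 126*b - 180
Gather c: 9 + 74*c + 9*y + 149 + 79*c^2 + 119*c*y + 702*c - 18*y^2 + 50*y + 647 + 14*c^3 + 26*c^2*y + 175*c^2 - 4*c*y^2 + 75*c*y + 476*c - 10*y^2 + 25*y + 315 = 14*c^3 + c^2*(26*y + 254) + c*(-4*y^2 + 194*y + 1252) - 28*y^2 + 84*y + 1120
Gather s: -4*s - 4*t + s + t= -3*s - 3*t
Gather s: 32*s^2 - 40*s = 32*s^2 - 40*s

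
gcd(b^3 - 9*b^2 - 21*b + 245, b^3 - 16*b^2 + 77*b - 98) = b^2 - 14*b + 49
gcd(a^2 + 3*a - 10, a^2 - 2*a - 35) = a + 5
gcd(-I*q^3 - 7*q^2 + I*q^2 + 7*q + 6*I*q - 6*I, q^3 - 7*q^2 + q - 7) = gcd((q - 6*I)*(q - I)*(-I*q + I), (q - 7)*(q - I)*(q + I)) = q - I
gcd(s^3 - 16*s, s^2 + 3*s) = s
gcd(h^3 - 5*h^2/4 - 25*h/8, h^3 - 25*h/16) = h^2 + 5*h/4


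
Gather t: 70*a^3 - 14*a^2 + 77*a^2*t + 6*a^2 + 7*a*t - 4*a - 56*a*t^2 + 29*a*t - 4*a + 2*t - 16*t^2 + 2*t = 70*a^3 - 8*a^2 - 8*a + t^2*(-56*a - 16) + t*(77*a^2 + 36*a + 4)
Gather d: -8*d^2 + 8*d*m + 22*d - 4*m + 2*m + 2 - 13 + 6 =-8*d^2 + d*(8*m + 22) - 2*m - 5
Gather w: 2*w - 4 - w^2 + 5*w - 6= -w^2 + 7*w - 10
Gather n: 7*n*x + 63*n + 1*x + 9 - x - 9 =n*(7*x + 63)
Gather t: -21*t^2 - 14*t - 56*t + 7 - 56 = -21*t^2 - 70*t - 49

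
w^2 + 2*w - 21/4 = (w - 3/2)*(w + 7/2)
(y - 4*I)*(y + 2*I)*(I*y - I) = I*y^3 + 2*y^2 - I*y^2 - 2*y + 8*I*y - 8*I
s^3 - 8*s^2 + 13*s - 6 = (s - 6)*(s - 1)^2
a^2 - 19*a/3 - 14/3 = (a - 7)*(a + 2/3)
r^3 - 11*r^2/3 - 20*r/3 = r*(r - 5)*(r + 4/3)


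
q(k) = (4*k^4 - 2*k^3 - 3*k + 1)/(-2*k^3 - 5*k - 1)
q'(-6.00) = -2.11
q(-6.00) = 12.22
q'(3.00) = -2.20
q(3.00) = -3.74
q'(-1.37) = -1.76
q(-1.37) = 2.21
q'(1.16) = -1.18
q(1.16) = -0.17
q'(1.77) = -1.90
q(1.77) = -1.14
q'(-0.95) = -0.97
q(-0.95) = 1.61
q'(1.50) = -1.66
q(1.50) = -0.66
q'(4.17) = -2.18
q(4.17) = -6.31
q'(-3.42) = -2.22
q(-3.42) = 6.64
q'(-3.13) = -2.24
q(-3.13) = 6.00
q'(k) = (6*k^2 + 5)*(4*k^4 - 2*k^3 - 3*k + 1)/(-2*k^3 - 5*k - 1)^2 + (16*k^3 - 6*k^2 - 3)/(-2*k^3 - 5*k - 1) = 4*(-2*k^6 - 15*k^4 - 2*k^3 + 3*k^2 + 2)/(4*k^6 + 20*k^4 + 4*k^3 + 25*k^2 + 10*k + 1)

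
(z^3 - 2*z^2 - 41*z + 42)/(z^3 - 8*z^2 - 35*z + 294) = (z - 1)/(z - 7)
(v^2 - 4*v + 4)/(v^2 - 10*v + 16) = (v - 2)/(v - 8)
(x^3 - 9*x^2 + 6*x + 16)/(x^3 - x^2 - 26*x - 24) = (x^2 - 10*x + 16)/(x^2 - 2*x - 24)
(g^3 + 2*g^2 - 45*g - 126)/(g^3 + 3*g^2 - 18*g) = (g^2 - 4*g - 21)/(g*(g - 3))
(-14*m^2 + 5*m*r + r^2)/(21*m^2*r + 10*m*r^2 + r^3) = (-2*m + r)/(r*(3*m + r))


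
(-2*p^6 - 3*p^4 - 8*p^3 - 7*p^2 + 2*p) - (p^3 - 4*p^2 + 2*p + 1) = -2*p^6 - 3*p^4 - 9*p^3 - 3*p^2 - 1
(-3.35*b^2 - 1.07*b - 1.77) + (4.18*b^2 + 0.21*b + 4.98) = 0.83*b^2 - 0.86*b + 3.21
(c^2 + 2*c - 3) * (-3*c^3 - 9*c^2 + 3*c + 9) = -3*c^5 - 15*c^4 - 6*c^3 + 42*c^2 + 9*c - 27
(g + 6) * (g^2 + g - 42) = g^3 + 7*g^2 - 36*g - 252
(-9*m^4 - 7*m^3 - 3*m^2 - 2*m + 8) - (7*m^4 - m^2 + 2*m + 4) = -16*m^4 - 7*m^3 - 2*m^2 - 4*m + 4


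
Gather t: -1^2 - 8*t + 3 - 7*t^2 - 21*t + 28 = -7*t^2 - 29*t + 30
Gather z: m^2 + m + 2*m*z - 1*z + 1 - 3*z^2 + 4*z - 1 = m^2 + m - 3*z^2 + z*(2*m + 3)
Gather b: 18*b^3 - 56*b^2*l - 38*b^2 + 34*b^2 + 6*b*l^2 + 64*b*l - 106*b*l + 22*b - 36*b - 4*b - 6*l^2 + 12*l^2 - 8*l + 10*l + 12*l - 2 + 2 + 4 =18*b^3 + b^2*(-56*l - 4) + b*(6*l^2 - 42*l - 18) + 6*l^2 + 14*l + 4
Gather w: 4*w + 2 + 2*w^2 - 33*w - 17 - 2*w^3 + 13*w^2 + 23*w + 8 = -2*w^3 + 15*w^2 - 6*w - 7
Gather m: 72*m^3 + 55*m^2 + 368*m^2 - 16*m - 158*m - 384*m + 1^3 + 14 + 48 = 72*m^3 + 423*m^2 - 558*m + 63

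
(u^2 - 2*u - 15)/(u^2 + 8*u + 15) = (u - 5)/(u + 5)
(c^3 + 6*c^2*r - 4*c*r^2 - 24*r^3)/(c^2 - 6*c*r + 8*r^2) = (-c^2 - 8*c*r - 12*r^2)/(-c + 4*r)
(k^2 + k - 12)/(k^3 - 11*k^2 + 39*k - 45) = (k + 4)/(k^2 - 8*k + 15)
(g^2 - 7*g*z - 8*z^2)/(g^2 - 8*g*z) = (g + z)/g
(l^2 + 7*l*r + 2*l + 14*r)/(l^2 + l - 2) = (l + 7*r)/(l - 1)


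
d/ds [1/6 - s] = -1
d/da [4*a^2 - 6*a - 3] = 8*a - 6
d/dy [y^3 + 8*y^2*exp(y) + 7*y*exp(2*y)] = 8*y^2*exp(y) + 3*y^2 + 14*y*exp(2*y) + 16*y*exp(y) + 7*exp(2*y)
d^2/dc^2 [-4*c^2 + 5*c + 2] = -8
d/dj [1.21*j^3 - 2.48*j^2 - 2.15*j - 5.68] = 3.63*j^2 - 4.96*j - 2.15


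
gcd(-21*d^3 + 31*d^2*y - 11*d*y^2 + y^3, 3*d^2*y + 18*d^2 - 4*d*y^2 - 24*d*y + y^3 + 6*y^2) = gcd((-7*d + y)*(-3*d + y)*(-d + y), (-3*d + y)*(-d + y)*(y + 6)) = 3*d^2 - 4*d*y + y^2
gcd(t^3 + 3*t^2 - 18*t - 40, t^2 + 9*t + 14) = t + 2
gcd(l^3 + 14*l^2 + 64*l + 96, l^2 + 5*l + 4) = l + 4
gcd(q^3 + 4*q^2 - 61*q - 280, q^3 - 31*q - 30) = q + 5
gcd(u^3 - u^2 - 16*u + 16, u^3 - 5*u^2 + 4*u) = u^2 - 5*u + 4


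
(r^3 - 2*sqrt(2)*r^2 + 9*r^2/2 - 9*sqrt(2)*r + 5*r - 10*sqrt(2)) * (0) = 0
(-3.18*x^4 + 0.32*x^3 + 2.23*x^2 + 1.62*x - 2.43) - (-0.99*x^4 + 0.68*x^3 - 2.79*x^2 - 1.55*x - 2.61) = -2.19*x^4 - 0.36*x^3 + 5.02*x^2 + 3.17*x + 0.18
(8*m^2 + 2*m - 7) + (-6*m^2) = 2*m^2 + 2*m - 7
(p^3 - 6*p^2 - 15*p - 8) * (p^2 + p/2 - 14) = p^5 - 11*p^4/2 - 32*p^3 + 137*p^2/2 + 206*p + 112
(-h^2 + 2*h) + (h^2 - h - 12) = h - 12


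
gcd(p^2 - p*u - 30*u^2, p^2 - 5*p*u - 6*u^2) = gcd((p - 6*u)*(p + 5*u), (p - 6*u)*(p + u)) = p - 6*u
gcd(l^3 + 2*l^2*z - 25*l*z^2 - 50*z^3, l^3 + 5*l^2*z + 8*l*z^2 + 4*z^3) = l + 2*z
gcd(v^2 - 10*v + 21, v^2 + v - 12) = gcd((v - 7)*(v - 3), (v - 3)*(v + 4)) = v - 3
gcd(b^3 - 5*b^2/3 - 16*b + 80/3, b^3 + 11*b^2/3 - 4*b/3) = b + 4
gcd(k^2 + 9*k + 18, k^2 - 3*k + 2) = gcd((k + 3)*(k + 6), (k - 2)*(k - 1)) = 1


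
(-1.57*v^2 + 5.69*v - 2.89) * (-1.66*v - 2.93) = 2.6062*v^3 - 4.8453*v^2 - 11.8743*v + 8.4677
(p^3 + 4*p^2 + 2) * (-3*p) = -3*p^4 - 12*p^3 - 6*p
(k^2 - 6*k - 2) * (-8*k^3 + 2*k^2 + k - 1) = -8*k^5 + 50*k^4 + 5*k^3 - 11*k^2 + 4*k + 2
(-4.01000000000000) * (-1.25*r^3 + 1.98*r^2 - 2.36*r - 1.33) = 5.0125*r^3 - 7.9398*r^2 + 9.4636*r + 5.3333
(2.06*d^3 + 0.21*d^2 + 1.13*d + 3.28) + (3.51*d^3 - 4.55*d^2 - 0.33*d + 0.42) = 5.57*d^3 - 4.34*d^2 + 0.8*d + 3.7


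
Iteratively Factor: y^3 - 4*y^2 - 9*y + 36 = (y + 3)*(y^2 - 7*y + 12) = (y - 3)*(y + 3)*(y - 4)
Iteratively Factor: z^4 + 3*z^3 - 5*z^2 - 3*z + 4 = (z - 1)*(z^3 + 4*z^2 - z - 4) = (z - 1)^2*(z^2 + 5*z + 4) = (z - 1)^2*(z + 1)*(z + 4)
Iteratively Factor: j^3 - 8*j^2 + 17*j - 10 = (j - 2)*(j^2 - 6*j + 5) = (j - 2)*(j - 1)*(j - 5)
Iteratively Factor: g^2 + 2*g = (g)*(g + 2)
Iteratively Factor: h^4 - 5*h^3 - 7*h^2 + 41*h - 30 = (h - 5)*(h^3 - 7*h + 6) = (h - 5)*(h + 3)*(h^2 - 3*h + 2) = (h - 5)*(h - 2)*(h + 3)*(h - 1)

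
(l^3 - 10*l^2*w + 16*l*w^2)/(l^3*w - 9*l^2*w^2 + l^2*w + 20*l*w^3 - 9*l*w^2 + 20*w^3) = l*(l^2 - 10*l*w + 16*w^2)/(w*(l^3 - 9*l^2*w + l^2 + 20*l*w^2 - 9*l*w + 20*w^2))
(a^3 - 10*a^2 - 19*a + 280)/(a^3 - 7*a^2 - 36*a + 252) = (a^2 - 3*a - 40)/(a^2 - 36)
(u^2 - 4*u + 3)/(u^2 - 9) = (u - 1)/(u + 3)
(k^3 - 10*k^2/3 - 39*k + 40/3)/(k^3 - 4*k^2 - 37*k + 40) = (k - 1/3)/(k - 1)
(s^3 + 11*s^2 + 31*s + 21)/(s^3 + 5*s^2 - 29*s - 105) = (s + 1)/(s - 5)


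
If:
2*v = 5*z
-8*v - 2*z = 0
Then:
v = 0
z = 0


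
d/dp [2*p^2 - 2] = 4*p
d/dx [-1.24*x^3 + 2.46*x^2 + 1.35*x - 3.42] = -3.72*x^2 + 4.92*x + 1.35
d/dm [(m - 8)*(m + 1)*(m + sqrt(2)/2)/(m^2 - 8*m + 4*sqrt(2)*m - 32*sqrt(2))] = (m^2 + 8*sqrt(2)*m + 4 + 7*sqrt(2)/2)/(m^2 + 8*sqrt(2)*m + 32)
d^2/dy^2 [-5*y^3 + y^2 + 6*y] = 2 - 30*y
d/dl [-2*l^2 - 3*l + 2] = -4*l - 3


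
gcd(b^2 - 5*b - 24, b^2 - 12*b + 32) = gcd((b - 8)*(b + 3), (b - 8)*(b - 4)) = b - 8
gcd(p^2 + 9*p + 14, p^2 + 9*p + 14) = p^2 + 9*p + 14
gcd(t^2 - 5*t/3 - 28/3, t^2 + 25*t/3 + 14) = t + 7/3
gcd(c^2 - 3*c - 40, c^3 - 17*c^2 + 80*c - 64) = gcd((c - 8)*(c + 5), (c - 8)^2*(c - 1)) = c - 8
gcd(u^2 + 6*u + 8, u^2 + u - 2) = u + 2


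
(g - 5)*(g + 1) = g^2 - 4*g - 5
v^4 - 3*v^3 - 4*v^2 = v^2*(v - 4)*(v + 1)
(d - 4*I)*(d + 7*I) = d^2 + 3*I*d + 28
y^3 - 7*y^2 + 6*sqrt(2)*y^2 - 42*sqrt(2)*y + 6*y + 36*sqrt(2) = (y - 6)*(y - 1)*(y + 6*sqrt(2))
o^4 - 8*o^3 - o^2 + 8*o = o*(o - 8)*(o - 1)*(o + 1)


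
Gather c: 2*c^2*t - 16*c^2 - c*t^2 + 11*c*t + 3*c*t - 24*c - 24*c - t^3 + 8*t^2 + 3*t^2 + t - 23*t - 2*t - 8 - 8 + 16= c^2*(2*t - 16) + c*(-t^2 + 14*t - 48) - t^3 + 11*t^2 - 24*t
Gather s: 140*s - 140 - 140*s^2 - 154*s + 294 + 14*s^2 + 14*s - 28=126 - 126*s^2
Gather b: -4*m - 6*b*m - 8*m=-6*b*m - 12*m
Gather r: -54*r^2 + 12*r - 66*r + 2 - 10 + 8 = -54*r^2 - 54*r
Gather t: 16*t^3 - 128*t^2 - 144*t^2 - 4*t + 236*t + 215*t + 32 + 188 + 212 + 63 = 16*t^3 - 272*t^2 + 447*t + 495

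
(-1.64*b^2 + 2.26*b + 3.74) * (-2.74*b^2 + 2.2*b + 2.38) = 4.4936*b^4 - 9.8004*b^3 - 9.1788*b^2 + 13.6068*b + 8.9012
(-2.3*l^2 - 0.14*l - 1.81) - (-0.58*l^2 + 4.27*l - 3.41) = -1.72*l^2 - 4.41*l + 1.6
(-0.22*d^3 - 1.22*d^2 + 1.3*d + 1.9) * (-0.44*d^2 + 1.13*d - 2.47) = 0.0968*d^5 + 0.2882*d^4 - 1.4072*d^3 + 3.6464*d^2 - 1.064*d - 4.693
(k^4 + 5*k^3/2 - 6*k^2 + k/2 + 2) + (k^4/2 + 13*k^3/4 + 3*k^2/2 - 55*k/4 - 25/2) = 3*k^4/2 + 23*k^3/4 - 9*k^2/2 - 53*k/4 - 21/2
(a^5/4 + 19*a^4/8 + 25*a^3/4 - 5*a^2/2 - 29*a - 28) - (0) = a^5/4 + 19*a^4/8 + 25*a^3/4 - 5*a^2/2 - 29*a - 28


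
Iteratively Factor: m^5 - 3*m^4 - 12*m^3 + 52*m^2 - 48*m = (m + 4)*(m^4 - 7*m^3 + 16*m^2 - 12*m) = (m - 2)*(m + 4)*(m^3 - 5*m^2 + 6*m) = (m - 2)^2*(m + 4)*(m^2 - 3*m) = (m - 3)*(m - 2)^2*(m + 4)*(m)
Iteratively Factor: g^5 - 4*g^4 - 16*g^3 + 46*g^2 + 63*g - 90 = (g - 1)*(g^4 - 3*g^3 - 19*g^2 + 27*g + 90) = (g - 1)*(g + 3)*(g^3 - 6*g^2 - g + 30) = (g - 5)*(g - 1)*(g + 3)*(g^2 - g - 6) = (g - 5)*(g - 1)*(g + 2)*(g + 3)*(g - 3)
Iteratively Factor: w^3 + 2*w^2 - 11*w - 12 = (w + 4)*(w^2 - 2*w - 3) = (w - 3)*(w + 4)*(w + 1)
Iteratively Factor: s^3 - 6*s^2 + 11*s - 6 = (s - 1)*(s^2 - 5*s + 6) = (s - 3)*(s - 1)*(s - 2)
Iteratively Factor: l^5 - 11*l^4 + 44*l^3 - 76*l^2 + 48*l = (l - 2)*(l^4 - 9*l^3 + 26*l^2 - 24*l) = l*(l - 2)*(l^3 - 9*l^2 + 26*l - 24) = l*(l - 3)*(l - 2)*(l^2 - 6*l + 8) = l*(l - 4)*(l - 3)*(l - 2)*(l - 2)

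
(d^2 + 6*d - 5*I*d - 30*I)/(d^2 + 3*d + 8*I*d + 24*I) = (d^2 + d*(6 - 5*I) - 30*I)/(d^2 + d*(3 + 8*I) + 24*I)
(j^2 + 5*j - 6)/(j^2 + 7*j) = (j^2 + 5*j - 6)/(j*(j + 7))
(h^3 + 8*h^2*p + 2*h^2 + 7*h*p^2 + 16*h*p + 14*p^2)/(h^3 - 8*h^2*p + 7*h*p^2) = (h^3 + 8*h^2*p + 2*h^2 + 7*h*p^2 + 16*h*p + 14*p^2)/(h*(h^2 - 8*h*p + 7*p^2))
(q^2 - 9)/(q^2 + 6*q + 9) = (q - 3)/(q + 3)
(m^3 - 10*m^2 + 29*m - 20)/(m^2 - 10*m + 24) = (m^2 - 6*m + 5)/(m - 6)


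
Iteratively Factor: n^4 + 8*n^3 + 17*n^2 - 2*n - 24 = (n + 2)*(n^3 + 6*n^2 + 5*n - 12) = (n + 2)*(n + 3)*(n^2 + 3*n - 4) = (n - 1)*(n + 2)*(n + 3)*(n + 4)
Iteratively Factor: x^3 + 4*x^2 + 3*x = (x + 1)*(x^2 + 3*x) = x*(x + 1)*(x + 3)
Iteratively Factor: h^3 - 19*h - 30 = (h + 3)*(h^2 - 3*h - 10) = (h - 5)*(h + 3)*(h + 2)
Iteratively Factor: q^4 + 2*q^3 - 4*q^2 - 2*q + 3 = (q - 1)*(q^3 + 3*q^2 - q - 3) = (q - 1)*(q + 1)*(q^2 + 2*q - 3) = (q - 1)^2*(q + 1)*(q + 3)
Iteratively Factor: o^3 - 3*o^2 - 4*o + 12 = (o + 2)*(o^2 - 5*o + 6) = (o - 3)*(o + 2)*(o - 2)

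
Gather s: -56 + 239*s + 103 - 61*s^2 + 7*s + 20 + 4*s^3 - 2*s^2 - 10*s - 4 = 4*s^3 - 63*s^2 + 236*s + 63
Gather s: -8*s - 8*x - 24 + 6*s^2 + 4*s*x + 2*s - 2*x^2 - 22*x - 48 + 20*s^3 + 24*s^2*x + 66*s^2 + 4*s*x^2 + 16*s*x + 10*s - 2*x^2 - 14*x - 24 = 20*s^3 + s^2*(24*x + 72) + s*(4*x^2 + 20*x + 4) - 4*x^2 - 44*x - 96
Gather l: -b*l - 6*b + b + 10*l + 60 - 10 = -5*b + l*(10 - b) + 50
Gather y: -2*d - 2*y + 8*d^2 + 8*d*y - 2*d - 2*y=8*d^2 - 4*d + y*(8*d - 4)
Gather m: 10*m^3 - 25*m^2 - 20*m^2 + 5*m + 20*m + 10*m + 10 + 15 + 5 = 10*m^3 - 45*m^2 + 35*m + 30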